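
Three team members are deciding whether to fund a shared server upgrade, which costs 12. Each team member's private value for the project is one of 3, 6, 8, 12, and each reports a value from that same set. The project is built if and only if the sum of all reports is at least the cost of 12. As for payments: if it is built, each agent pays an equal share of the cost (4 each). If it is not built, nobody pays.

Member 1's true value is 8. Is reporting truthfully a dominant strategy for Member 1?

Yes

Check each profile of the others' reports and compare truth against every alternative report.
Others report (3, 3): truth gives 4, best alternative gives 4.
Others report (3, 6): truth gives 4, best alternative gives 4.
Others report (3, 8): truth gives 4, best alternative gives 4.
Others report (3, 12): truth gives 4, best alternative gives 4.
Others report (6, 3): truth gives 4, best alternative gives 4.
Others report (6, 6): truth gives 4, best alternative gives 4.
(Remaining 10 profiles checked similarly; truth is weakly best in each.)
In every case the truthful report is at least as good as any alternative, so it is a dominant strategy.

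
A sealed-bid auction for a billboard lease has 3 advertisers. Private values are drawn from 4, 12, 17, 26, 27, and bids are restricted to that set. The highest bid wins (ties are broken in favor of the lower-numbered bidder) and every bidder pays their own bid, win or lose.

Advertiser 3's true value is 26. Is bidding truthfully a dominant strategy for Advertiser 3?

Consider the case where Advertiser 1 bids 4 and Advertiser 2 bids 4.
Truthful bid 26: wins, pays 26, utility 26 - 26 = 0.
Bid 12 instead: wins, pays 12, utility 26 - 12 = 14.
Since 14 > 0, bidding 12 is strictly better here, so truthful bidding is not dominant.

No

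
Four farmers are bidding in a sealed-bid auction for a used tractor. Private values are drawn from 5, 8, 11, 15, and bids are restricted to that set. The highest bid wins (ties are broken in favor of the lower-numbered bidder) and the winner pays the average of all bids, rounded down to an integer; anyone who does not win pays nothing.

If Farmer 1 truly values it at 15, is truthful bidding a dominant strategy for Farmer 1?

No

Consider the case where Farmer 2 bids 5, Farmer 3 bids 5 and Farmer 4 bids 5.
Truthful bid 15: wins, pays 7, utility 15 - 7 = 8.
Bid 5 instead: wins, pays 5, utility 15 - 5 = 10.
Since 10 > 8, bidding 5 is strictly better here, so truthful bidding is not dominant.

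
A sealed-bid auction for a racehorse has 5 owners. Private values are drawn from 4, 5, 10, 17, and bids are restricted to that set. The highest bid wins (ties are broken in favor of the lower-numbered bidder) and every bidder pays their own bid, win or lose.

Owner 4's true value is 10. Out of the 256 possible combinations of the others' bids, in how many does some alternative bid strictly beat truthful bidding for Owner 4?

Others bid (4, 4, 4, 4): truth gives 0; bid 5 gives 5 > 0. Violating.
Others bid (4, 4, 4, 5): truth gives 0; bid 5 gives 5 > 0. Violating.
Others bid (4, 4, 4, 17): truth gives -10; bid 4 gives -4 > -10. Violating.
Others bid (4, 4, 5, 17): truth gives -10; bid 4 gives -4 > -10. Violating.
Others bid (4, 4, 4, 10): truth gives 0; no alternative beats it.
Others bid (4, 4, 5, 4): truth gives 0; no alternative beats it.
(Checking all 256 profiles: 234 have a profitable deviation, 22 do not.)

234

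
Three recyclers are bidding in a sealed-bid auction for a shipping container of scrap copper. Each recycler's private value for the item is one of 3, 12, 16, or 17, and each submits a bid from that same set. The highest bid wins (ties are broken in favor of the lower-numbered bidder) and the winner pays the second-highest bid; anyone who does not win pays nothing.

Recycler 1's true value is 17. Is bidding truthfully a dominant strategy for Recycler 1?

Check each profile of the others' bids and compare truth against every alternative bid.
Others bid (3, 3): truth gives 14, best alternative gives 14.
Others bid (3, 12): truth gives 5, best alternative gives 5.
Others bid (12, 3): truth gives 5, best alternative gives 5.
Others bid (12, 12): truth gives 5, best alternative gives 5.
Others bid (3, 16): truth gives 1, best alternative gives 1.
Others bid (12, 16): truth gives 1, best alternative gives 1.
(Remaining 10 profiles checked similarly; truth is weakly best in each.)
In every case the truthful bid is at least as good as any alternative, so it is a dominant strategy.

Yes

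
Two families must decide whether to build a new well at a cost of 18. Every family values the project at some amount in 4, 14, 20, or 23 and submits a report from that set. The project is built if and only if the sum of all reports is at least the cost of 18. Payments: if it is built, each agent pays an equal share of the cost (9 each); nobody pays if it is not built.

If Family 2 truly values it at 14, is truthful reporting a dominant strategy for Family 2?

Check each profile of the others' reports and compare truth against every alternative report.
Others report (4): truth gives 5, best alternative gives 5.
Others report (14): truth gives 5, best alternative gives 5.
Others report (20): truth gives 5, best alternative gives 5.
Others report (23): truth gives 5, best alternative gives 5.
In every case the truthful report is at least as good as any alternative, so it is a dominant strategy.

Yes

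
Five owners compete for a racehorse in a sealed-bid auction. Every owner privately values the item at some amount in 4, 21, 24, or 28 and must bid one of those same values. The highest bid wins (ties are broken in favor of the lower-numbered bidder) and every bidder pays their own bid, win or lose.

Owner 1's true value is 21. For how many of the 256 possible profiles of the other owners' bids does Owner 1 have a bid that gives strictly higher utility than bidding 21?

241

Others bid (4, 4, 4, 4): truth gives 0; bid 4 gives 17 > 0. Violating.
Others bid (4, 4, 4, 24): truth gives -21; bid 24 gives -3 > -21. Violating.
Others bid (4, 4, 4, 28): truth gives -21; bid 4 gives -4 > -21. Violating.
Others bid (4, 4, 21, 24): truth gives -21; bid 24 gives -3 > -21. Violating.
Others bid (4, 4, 4, 21): truth gives 0; no alternative beats it.
Others bid (4, 4, 21, 4): truth gives 0; no alternative beats it.
(Checking all 256 profiles: 241 have a profitable deviation, 15 do not.)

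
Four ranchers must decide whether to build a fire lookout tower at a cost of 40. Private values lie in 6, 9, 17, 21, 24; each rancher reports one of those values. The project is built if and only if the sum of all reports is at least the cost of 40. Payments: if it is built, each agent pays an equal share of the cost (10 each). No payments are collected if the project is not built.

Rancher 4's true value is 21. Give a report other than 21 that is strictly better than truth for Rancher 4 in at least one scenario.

24

Suppose Rancher 1 reports 6, Rancher 2 reports 6 and Rancher 3 reports 6.
Report 21: project not built, utility 0.
Report 24: project built, pays 10, utility 21 - 10 = 11.
So reporting 24 beats truth here (11 > 0).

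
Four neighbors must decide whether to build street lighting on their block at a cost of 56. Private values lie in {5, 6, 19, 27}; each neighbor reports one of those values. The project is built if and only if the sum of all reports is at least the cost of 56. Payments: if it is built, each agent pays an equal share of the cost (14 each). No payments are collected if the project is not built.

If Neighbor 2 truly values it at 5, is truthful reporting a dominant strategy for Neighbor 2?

Check each profile of the others' reports and compare truth against every alternative report.
Others report (5, 19, 27): truth gives -9, best alternative gives -9.
Others report (5, 27, 19): truth gives -9, best alternative gives -9.
Others report (5, 27, 27): truth gives -9, best alternative gives -9.
Others report (6, 19, 27): truth gives -9, best alternative gives -9.
Others report (6, 27, 19): truth gives -9, best alternative gives -9.
Others report (6, 27, 27): truth gives -9, best alternative gives -9.
(Remaining 58 profiles checked similarly; truth is weakly best in each.)
In every case the truthful report is at least as good as any alternative, so it is a dominant strategy.

Yes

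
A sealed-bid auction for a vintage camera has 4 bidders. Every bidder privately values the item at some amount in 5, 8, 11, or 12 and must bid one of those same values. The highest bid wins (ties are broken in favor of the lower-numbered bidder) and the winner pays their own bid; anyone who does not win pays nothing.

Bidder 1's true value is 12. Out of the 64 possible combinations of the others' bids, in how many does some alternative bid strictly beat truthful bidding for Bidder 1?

27

Others bid (5, 5, 5): truth gives 0; bid 5 gives 7 > 0. Violating.
Others bid (5, 5, 8): truth gives 0; bid 8 gives 4 > 0. Violating.
Others bid (5, 5, 11): truth gives 0; bid 11 gives 1 > 0. Violating.
Others bid (5, 8, 5): truth gives 0; bid 8 gives 4 > 0. Violating.
Others bid (5, 5, 12): truth gives 0; no alternative beats it.
Others bid (5, 8, 12): truth gives 0; no alternative beats it.
(Checking all 64 profiles: 27 have a profitable deviation, 37 do not.)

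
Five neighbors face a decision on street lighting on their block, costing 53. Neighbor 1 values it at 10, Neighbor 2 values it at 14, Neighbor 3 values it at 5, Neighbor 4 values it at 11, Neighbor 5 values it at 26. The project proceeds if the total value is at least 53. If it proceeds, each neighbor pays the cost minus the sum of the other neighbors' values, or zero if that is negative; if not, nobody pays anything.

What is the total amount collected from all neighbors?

Total value 66 ≥ cost 53, so it is built.
Neighbor 1: others sum to 56; max(0, 53 - 56) = 0.
Neighbor 2: others sum to 52; max(0, 53 - 52) = 1.
Neighbor 3: others sum to 61; max(0, 53 - 61) = 0.
Neighbor 4: others sum to 55; max(0, 53 - 55) = 0.
Neighbor 5: others sum to 40; max(0, 53 - 40) = 13.
Total collected = 0 + 1 + 0 + 0 + 13 = 14.

14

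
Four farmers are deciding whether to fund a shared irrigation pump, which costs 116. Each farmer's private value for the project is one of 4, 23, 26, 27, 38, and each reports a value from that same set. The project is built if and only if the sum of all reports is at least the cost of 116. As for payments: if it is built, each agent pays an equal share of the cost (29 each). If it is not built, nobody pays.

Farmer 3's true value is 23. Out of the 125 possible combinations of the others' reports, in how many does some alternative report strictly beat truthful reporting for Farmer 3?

Others report (23, 38, 38): truth gives -6; report 4 gives 0 > -6. Violating.
Others report (26, 38, 38): truth gives -6; report 4 gives 0 > -6. Violating.
Others report (27, 38, 38): truth gives -6; report 4 gives 0 > -6. Violating.
Others report (38, 23, 38): truth gives -6; report 4 gives 0 > -6. Violating.
Others report (4, 4, 4): truth gives 0; no alternative beats it.
Others report (4, 4, 23): truth gives 0; no alternative beats it.
(Checking all 125 profiles: 9 have a profitable deviation, 116 do not.)

9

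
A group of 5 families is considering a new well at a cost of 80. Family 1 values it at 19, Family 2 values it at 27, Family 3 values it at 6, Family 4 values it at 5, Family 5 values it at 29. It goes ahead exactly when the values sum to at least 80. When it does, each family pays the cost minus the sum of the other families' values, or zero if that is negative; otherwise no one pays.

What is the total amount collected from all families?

57

Total value 86 ≥ cost 80, so it is built.
Family 1: others sum to 67; max(0, 80 - 67) = 13.
Family 2: others sum to 59; max(0, 80 - 59) = 21.
Family 3: others sum to 80; max(0, 80 - 80) = 0.
Family 4: others sum to 81; max(0, 80 - 81) = 0.
Family 5: others sum to 57; max(0, 80 - 57) = 23.
Total collected = 13 + 21 + 0 + 0 + 23 = 57.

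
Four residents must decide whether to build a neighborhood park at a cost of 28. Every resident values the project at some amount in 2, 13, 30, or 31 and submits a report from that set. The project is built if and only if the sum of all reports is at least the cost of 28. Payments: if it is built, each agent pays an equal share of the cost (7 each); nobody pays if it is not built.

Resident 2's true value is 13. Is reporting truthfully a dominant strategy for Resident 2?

Consider the case where Resident 1 reports 2, Resident 3 reports 2 and Resident 4 reports 2.
Truthful report 13: project not built, utility 0.
Report 30 instead: project built, pays 7, utility 13 - 7 = 6.
Since 6 > 0, reporting 30 is strictly better here, so truthful reporting is not dominant.

No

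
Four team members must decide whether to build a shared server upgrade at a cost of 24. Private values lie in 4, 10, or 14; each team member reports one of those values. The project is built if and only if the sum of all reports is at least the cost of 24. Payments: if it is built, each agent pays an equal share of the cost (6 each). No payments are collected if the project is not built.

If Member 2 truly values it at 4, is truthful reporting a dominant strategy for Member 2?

Check each profile of the others' reports and compare truth against every alternative report.
Others report (4, 4, 10): truth gives 0, best alternative gives -2.
Others report (4, 10, 4): truth gives 0, best alternative gives -2.
Others report (10, 4, 4): truth gives 0, best alternative gives -2.
Others report (4, 4, 14): truth gives -2, best alternative gives -2.
Others report (4, 10, 10): truth gives -2, best alternative gives -2.
Others report (4, 10, 14): truth gives -2, best alternative gives -2.
(Remaining 21 profiles checked similarly; truth is weakly best in each.)
In every case the truthful report is at least as good as any alternative, so it is a dominant strategy.

Yes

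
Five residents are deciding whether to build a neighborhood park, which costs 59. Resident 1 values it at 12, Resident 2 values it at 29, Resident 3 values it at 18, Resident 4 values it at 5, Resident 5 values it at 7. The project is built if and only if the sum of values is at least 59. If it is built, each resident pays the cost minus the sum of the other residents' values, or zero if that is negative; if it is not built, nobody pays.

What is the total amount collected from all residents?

Total value 71 ≥ cost 59, so it is built.
Resident 1: others sum to 59; max(0, 59 - 59) = 0.
Resident 2: others sum to 42; max(0, 59 - 42) = 17.
Resident 3: others sum to 53; max(0, 59 - 53) = 6.
Resident 4: others sum to 66; max(0, 59 - 66) = 0.
Resident 5: others sum to 64; max(0, 59 - 64) = 0.
Total collected = 0 + 17 + 6 + 0 + 0 = 23.

23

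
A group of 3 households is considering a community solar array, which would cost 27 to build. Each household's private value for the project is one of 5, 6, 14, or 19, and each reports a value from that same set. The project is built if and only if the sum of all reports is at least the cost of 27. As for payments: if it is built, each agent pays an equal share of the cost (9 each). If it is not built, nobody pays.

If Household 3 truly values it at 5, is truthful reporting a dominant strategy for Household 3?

Yes

Check each profile of the others' reports and compare truth against every alternative report.
Others report (5, 19): truth gives -4, best alternative gives -4.
Others report (6, 19): truth gives -4, best alternative gives -4.
Others report (14, 14): truth gives -4, best alternative gives -4.
Others report (14, 19): truth gives -4, best alternative gives -4.
Others report (19, 5): truth gives -4, best alternative gives -4.
Others report (19, 6): truth gives -4, best alternative gives -4.
(Remaining 10 profiles checked similarly; truth is weakly best in each.)
In every case the truthful report is at least as good as any alternative, so it is a dominant strategy.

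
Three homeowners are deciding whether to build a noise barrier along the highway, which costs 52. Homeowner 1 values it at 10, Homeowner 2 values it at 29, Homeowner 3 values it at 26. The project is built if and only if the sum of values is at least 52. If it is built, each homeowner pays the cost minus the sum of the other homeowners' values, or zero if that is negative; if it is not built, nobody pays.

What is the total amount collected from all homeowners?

29

Total value 65 ≥ cost 52, so it is built.
Homeowner 1: others sum to 55; max(0, 52 - 55) = 0.
Homeowner 2: others sum to 36; max(0, 52 - 36) = 16.
Homeowner 3: others sum to 39; max(0, 52 - 39) = 13.
Total collected = 0 + 16 + 13 = 29.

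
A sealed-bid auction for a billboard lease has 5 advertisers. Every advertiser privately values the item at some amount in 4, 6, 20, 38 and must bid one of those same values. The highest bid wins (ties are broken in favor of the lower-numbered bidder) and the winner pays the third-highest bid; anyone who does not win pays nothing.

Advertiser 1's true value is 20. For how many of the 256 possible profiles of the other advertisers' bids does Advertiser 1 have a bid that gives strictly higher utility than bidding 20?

32

Others bid (4, 4, 4, 38): truth gives 0; bid 38 gives 16 > 0. Violating.
Others bid (4, 4, 6, 38): truth gives 0; bid 38 gives 14 > 0. Violating.
Others bid (4, 4, 38, 4): truth gives 0; bid 38 gives 16 > 0. Violating.
Others bid (4, 4, 38, 6): truth gives 0; bid 38 gives 14 > 0. Violating.
Others bid (4, 4, 4, 4): truth gives 16; no alternative beats it.
Others bid (4, 4, 4, 6): truth gives 16; no alternative beats it.
(Checking all 256 profiles: 32 have a profitable deviation, 224 do not.)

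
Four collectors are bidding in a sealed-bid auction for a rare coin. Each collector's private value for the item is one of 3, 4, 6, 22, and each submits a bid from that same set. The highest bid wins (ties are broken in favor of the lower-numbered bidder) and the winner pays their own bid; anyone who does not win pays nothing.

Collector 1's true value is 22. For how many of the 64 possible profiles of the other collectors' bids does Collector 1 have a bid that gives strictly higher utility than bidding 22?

27

Others bid (3, 3, 3): truth gives 0; bid 3 gives 19 > 0. Violating.
Others bid (3, 3, 4): truth gives 0; bid 4 gives 18 > 0. Violating.
Others bid (3, 3, 6): truth gives 0; bid 6 gives 16 > 0. Violating.
Others bid (3, 4, 3): truth gives 0; bid 4 gives 18 > 0. Violating.
Others bid (3, 3, 22): truth gives 0; no alternative beats it.
Others bid (3, 4, 22): truth gives 0; no alternative beats it.
(Checking all 64 profiles: 27 have a profitable deviation, 37 do not.)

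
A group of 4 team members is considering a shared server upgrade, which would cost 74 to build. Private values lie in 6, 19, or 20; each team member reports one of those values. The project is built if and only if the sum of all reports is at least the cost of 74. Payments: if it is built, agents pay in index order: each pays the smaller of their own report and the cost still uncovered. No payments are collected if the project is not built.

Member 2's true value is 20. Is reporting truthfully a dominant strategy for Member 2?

No

Consider the case where Member 1 reports 19, Member 3 reports 19 and Member 4 reports 19.
Truthful report 20: project built, pays 20, utility 20 - 20 = 0.
Report 19 instead: project built, pays 19, utility 20 - 19 = 1.
Since 1 > 0, reporting 19 is strictly better here, so truthful reporting is not dominant.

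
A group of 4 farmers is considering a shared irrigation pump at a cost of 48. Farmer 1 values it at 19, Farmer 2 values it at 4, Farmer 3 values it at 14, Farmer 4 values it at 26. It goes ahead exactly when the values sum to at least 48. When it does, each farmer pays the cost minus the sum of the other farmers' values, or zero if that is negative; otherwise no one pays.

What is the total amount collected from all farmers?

Total value 63 ≥ cost 48, so it is built.
Farmer 1: others sum to 44; max(0, 48 - 44) = 4.
Farmer 2: others sum to 59; max(0, 48 - 59) = 0.
Farmer 3: others sum to 49; max(0, 48 - 49) = 0.
Farmer 4: others sum to 37; max(0, 48 - 37) = 11.
Total collected = 4 + 0 + 0 + 11 = 15.

15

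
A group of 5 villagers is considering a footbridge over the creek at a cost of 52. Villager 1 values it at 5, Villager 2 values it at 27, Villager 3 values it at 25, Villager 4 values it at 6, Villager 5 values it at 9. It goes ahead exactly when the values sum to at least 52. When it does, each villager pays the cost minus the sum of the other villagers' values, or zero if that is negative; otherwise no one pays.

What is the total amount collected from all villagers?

12

Total value 72 ≥ cost 52, so it is built.
Villager 1: others sum to 67; max(0, 52 - 67) = 0.
Villager 2: others sum to 45; max(0, 52 - 45) = 7.
Villager 3: others sum to 47; max(0, 52 - 47) = 5.
Villager 4: others sum to 66; max(0, 52 - 66) = 0.
Villager 5: others sum to 63; max(0, 52 - 63) = 0.
Total collected = 0 + 7 + 5 + 0 + 0 = 12.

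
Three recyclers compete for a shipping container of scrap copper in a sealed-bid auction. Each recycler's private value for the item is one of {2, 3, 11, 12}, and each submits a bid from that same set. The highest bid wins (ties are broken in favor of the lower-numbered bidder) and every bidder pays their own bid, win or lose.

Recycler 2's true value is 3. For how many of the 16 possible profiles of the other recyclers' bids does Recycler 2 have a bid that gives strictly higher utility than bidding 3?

Others bid (2, 11): truth gives -3; bid 2 gives -2 > -3. Violating.
Others bid (2, 12): truth gives -3; bid 2 gives -2 > -3. Violating.
Others bid (3, 2): truth gives -3; bid 2 gives -2 > -3. Violating.
Others bid (3, 3): truth gives -3; bid 2 gives -2 > -3. Violating.
Others bid (2, 2): truth gives 0; no alternative beats it.
Others bid (2, 3): truth gives 0; no alternative beats it.
(Checking all 16 profiles: 14 have a profitable deviation, 2 do not.)

14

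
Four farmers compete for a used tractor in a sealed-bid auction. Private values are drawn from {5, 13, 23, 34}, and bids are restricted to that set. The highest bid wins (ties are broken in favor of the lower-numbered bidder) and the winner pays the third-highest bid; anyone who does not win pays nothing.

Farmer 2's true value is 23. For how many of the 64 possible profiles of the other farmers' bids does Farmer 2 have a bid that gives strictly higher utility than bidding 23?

Others bid (5, 5, 34): truth gives 0; bid 34 gives 18 > 0. Violating.
Others bid (5, 13, 34): truth gives 0; bid 34 gives 10 > 0. Violating.
Others bid (5, 34, 5): truth gives 0; bid 34 gives 18 > 0. Violating.
Others bid (5, 34, 13): truth gives 0; bid 34 gives 10 > 0. Violating.
Others bid (5, 5, 5): truth gives 18; no alternative beats it.
Others bid (5, 5, 13): truth gives 18; no alternative beats it.
(Checking all 64 profiles: 12 have a profitable deviation, 52 do not.)

12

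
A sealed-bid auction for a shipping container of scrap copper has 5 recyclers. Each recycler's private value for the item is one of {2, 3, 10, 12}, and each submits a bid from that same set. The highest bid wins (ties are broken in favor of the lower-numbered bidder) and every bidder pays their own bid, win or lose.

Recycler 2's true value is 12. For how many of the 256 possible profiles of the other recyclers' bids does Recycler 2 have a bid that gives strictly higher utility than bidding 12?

Others bid (2, 2, 2, 2): truth gives 0; bid 3 gives 9 > 0. Violating.
Others bid (2, 2, 2, 3): truth gives 0; bid 3 gives 9 > 0. Violating.
Others bid (2, 2, 2, 10): truth gives 0; bid 10 gives 2 > 0. Violating.
Others bid (2, 2, 3, 2): truth gives 0; bid 3 gives 9 > 0. Violating.
Others bid (2, 2, 2, 12): truth gives 0; no alternative beats it.
Others bid (2, 2, 3, 12): truth gives 0; no alternative beats it.
(Checking all 256 profiles: 118 have a profitable deviation, 138 do not.)

118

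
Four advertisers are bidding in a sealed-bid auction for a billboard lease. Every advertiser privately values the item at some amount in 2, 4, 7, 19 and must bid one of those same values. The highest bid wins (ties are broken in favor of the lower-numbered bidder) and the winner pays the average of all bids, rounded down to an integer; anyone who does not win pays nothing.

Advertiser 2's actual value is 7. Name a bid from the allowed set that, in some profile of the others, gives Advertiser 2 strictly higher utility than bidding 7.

Suppose Advertiser 1 bids 2, Advertiser 3 bids 2 and Advertiser 4 bids 2.
Bid 7: wins, pays 3, utility 7 - 3 = 4.
Bid 4: wins, pays 2, utility 7 - 2 = 5.
So bidding 4 beats truth here (5 > 4).

4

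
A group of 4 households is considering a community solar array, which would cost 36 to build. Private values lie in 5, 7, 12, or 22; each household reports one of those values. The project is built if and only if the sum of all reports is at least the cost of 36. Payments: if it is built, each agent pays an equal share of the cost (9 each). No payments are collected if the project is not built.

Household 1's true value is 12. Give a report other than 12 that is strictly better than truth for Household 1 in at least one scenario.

22

Suppose Household 2 reports 5, Household 3 reports 5 and Household 4 reports 5.
Report 12: project not built, utility 0.
Report 22: project built, pays 9, utility 12 - 9 = 3.
So reporting 22 beats truth here (3 > 0).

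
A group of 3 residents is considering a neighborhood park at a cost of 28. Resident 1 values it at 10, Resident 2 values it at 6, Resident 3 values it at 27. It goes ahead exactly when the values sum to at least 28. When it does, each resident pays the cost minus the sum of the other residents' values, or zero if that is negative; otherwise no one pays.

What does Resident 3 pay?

Total value 43 ≥ cost 28, so the project is built.
The other residents' values sum to 16.
Cost minus that sum is 28 - 16 = 12.

12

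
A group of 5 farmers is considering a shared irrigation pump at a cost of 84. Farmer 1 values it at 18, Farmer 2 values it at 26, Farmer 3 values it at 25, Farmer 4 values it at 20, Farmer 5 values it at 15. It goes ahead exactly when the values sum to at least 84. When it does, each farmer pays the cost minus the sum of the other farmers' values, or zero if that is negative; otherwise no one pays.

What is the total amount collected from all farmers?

Total value 104 ≥ cost 84, so it is built.
Farmer 1: others sum to 86; max(0, 84 - 86) = 0.
Farmer 2: others sum to 78; max(0, 84 - 78) = 6.
Farmer 3: others sum to 79; max(0, 84 - 79) = 5.
Farmer 4: others sum to 84; max(0, 84 - 84) = 0.
Farmer 5: others sum to 89; max(0, 84 - 89) = 0.
Total collected = 0 + 6 + 5 + 0 + 0 = 11.

11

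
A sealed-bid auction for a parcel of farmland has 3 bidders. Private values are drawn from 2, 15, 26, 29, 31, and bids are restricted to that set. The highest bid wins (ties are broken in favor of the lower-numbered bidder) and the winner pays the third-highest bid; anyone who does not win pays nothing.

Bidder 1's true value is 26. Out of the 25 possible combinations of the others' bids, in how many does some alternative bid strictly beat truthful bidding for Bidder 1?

Others bid (2, 29): truth gives 0; bid 29 gives 24 > 0. Violating.
Others bid (2, 31): truth gives 0; bid 31 gives 24 > 0. Violating.
Others bid (15, 29): truth gives 0; bid 29 gives 11 > 0. Violating.
Others bid (15, 31): truth gives 0; bid 31 gives 11 > 0. Violating.
Others bid (2, 2): truth gives 24; no alternative beats it.
Others bid (2, 15): truth gives 24; no alternative beats it.
(Checking all 25 profiles: 8 have a profitable deviation, 17 do not.)

8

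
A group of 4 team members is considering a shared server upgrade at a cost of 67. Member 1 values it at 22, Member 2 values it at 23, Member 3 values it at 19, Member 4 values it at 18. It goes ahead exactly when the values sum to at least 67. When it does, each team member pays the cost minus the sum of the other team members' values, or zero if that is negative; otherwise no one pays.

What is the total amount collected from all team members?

Total value 82 ≥ cost 67, so it is built.
Member 1: others sum to 60; max(0, 67 - 60) = 7.
Member 2: others sum to 59; max(0, 67 - 59) = 8.
Member 3: others sum to 63; max(0, 67 - 63) = 4.
Member 4: others sum to 64; max(0, 67 - 64) = 3.
Total collected = 7 + 8 + 4 + 3 = 22.

22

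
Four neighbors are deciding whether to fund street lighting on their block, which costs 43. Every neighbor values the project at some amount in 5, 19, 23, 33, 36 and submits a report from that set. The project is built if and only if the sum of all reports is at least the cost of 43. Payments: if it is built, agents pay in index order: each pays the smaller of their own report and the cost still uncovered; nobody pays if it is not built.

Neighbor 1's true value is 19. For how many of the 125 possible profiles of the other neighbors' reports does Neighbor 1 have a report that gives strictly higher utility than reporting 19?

118

Others report (5, 5, 33): truth gives 0; report 5 gives 14 > 0. Violating.
Others report (5, 5, 36): truth gives 0; report 5 gives 14 > 0. Violating.
Others report (5, 19, 19): truth gives 0; report 5 gives 14 > 0. Violating.
Others report (5, 19, 23): truth gives 0; report 5 gives 14 > 0. Violating.
Others report (5, 5, 5): truth gives 0; no alternative beats it.
Others report (5, 5, 19): truth gives 0; no alternative beats it.
(Checking all 125 profiles: 118 have a profitable deviation, 7 do not.)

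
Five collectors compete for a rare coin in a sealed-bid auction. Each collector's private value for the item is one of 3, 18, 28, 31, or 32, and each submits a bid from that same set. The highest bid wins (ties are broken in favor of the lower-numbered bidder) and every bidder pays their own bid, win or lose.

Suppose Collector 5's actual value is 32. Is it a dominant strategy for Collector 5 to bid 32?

Consider the case where Collector 1 bids 3, Collector 2 bids 3, Collector 3 bids 3 and Collector 4 bids 3.
Truthful bid 32: wins, pays 32, utility 32 - 32 = 0.
Bid 18 instead: wins, pays 18, utility 32 - 18 = 14.
Since 14 > 0, bidding 18 is strictly better here, so truthful bidding is not dominant.

No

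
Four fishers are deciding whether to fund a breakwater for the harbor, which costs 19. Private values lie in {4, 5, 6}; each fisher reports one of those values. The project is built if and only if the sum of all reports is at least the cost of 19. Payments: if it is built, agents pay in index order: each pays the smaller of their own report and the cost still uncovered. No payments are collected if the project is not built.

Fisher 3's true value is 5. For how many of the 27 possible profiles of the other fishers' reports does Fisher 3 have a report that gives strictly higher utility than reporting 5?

Others report (4, 5, 6): truth gives 0; report 4 gives 1 > 0. Violating.
Others report (4, 6, 5): truth gives 0; report 4 gives 1 > 0. Violating.
Others report (4, 6, 6): truth gives 0; report 4 gives 1 > 0. Violating.
Others report (5, 4, 6): truth gives 0; report 4 gives 1 > 0. Violating.
Others report (4, 4, 4): truth gives 0; no alternative beats it.
Others report (4, 4, 5): truth gives 0; no alternative beats it.
(Checking all 27 profiles: 17 have a profitable deviation, 10 do not.)

17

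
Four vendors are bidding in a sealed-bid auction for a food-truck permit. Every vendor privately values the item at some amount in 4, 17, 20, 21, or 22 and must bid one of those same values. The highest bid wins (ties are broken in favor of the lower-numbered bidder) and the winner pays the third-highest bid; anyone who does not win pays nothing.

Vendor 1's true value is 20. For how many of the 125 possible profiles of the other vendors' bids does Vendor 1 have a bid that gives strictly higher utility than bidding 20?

24

Others bid (4, 4, 21): truth gives 0; bid 21 gives 16 > 0. Violating.
Others bid (4, 4, 22): truth gives 0; bid 22 gives 16 > 0. Violating.
Others bid (4, 17, 21): truth gives 0; bid 21 gives 3 > 0. Violating.
Others bid (4, 17, 22): truth gives 0; bid 22 gives 3 > 0. Violating.
Others bid (4, 4, 4): truth gives 16; no alternative beats it.
Others bid (4, 4, 17): truth gives 16; no alternative beats it.
(Checking all 125 profiles: 24 have a profitable deviation, 101 do not.)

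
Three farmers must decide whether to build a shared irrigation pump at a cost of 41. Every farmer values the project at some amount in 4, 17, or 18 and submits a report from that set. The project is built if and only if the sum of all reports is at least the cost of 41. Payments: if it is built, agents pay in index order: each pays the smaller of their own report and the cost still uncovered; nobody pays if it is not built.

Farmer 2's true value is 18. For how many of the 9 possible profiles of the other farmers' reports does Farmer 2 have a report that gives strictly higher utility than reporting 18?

4

Others report (17, 17): truth gives 0; report 17 gives 1 > 0. Violating.
Others report (17, 18): truth gives 0; report 17 gives 1 > 0. Violating.
Others report (18, 17): truth gives 0; report 17 gives 1 > 0. Violating.
Others report (18, 18): truth gives 0; report 17 gives 1 > 0. Violating.
Others report (4, 4): truth gives 0; no alternative beats it.
Others report (4, 17): truth gives 0; no alternative beats it.
(Checking all 9 profiles: 4 have a profitable deviation, 5 do not.)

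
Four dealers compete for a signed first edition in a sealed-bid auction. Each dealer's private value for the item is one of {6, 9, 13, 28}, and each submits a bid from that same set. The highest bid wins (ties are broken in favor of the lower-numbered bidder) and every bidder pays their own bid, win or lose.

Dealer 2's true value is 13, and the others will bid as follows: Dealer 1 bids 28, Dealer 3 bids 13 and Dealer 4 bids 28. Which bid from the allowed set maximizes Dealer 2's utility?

Bid 6: loses but pays 6, utility -6.
Bid 9: loses but pays 9, utility -9.
Bid 13: loses but pays 13, utility -13.
Bid 28: loses but pays 28, utility -28.
The best choice is 6 with utility -6.

6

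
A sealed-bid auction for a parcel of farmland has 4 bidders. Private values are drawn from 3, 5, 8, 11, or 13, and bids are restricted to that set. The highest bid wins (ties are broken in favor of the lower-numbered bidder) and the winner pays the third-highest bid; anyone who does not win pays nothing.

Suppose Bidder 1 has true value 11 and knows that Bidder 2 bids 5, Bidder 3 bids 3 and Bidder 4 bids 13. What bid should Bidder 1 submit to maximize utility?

13

Bid 3: loses, pays 0, utility 0.
Bid 5: loses, pays 0, utility 0.
Bid 8: loses, pays 0, utility 0.
Bid 11: loses, pays 0, utility 0.
Bid 13: wins, pays 5, utility 11 - 5 = 6.
The best choice is 13 with utility 6.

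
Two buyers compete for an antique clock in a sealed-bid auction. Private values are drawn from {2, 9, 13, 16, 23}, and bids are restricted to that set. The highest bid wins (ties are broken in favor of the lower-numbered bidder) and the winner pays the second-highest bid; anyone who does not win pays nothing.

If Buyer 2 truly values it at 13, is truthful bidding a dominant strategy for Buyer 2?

Yes

Check each profile of the others' bids and compare truth against every alternative bid.
Others bid (2): truth gives 11, best alternative gives 11.
Others bid (9): truth gives 4, best alternative gives 4.
Others bid (13): truth gives 0, best alternative gives 0.
Others bid (16): truth gives 0, best alternative gives 0.
Others bid (23): truth gives 0, best alternative gives 0.
In every case the truthful bid is at least as good as any alternative, so it is a dominant strategy.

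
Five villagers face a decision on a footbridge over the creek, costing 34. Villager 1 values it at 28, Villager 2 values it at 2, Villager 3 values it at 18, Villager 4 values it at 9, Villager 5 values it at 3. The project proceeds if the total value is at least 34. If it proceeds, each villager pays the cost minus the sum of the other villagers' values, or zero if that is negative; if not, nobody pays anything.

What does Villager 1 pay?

2

Total value 60 ≥ cost 34, so the project is built.
The other villagers' values sum to 32.
Cost minus that sum is 34 - 32 = 2.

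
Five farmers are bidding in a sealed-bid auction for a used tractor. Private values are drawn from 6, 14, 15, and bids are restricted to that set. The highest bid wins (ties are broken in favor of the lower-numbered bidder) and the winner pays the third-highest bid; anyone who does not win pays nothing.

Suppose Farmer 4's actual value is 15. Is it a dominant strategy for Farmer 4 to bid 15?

Check each profile of the others' bids and compare truth against every alternative bid.
Others bid (6, 6, 6, 15): truth gives 9, best alternative gives 0.
Others bid (6, 6, 14, 6): truth gives 9, best alternative gives 0.
Others bid (6, 14, 6, 6): truth gives 9, best alternative gives 0.
Others bid (14, 6, 6, 6): truth gives 9, best alternative gives 0.
Others bid (6, 6, 14, 14): truth gives 1, best alternative gives 0.
Others bid (6, 6, 14, 15): truth gives 1, best alternative gives 0.
(Remaining 75 profiles checked similarly; truth is weakly best in each.)
In every case the truthful bid is at least as good as any alternative, so it is a dominant strategy.

Yes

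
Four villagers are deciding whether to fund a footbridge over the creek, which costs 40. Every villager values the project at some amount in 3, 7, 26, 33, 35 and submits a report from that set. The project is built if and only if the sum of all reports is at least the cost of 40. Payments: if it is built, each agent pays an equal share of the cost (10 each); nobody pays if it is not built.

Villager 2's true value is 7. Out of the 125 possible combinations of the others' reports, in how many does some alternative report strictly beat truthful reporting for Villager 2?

6

Others report (3, 7, 26): truth gives -3; report 3 gives 0 > -3. Violating.
Others report (3, 26, 7): truth gives -3; report 3 gives 0 > -3. Violating.
Others report (7, 3, 26): truth gives -3; report 3 gives 0 > -3. Violating.
Others report (7, 26, 3): truth gives -3; report 3 gives 0 > -3. Violating.
Others report (3, 3, 3): truth gives 0; no alternative beats it.
Others report (3, 3, 7): truth gives 0; no alternative beats it.
(Checking all 125 profiles: 6 have a profitable deviation, 119 do not.)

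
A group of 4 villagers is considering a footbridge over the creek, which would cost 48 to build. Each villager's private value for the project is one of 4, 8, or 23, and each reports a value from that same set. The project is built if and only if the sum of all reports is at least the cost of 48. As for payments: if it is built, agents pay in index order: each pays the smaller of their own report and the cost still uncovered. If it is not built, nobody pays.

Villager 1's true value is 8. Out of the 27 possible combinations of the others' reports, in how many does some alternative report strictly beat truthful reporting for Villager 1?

Others report (4, 23, 23): truth gives 0; report 4 gives 4 > 0. Violating.
Others report (8, 23, 23): truth gives 0; report 4 gives 4 > 0. Violating.
Others report (23, 4, 23): truth gives 0; report 4 gives 4 > 0. Violating.
Others report (23, 8, 23): truth gives 0; report 4 gives 4 > 0. Violating.
Others report (4, 4, 4): truth gives 0; no alternative beats it.
Others report (4, 4, 8): truth gives 0; no alternative beats it.
(Checking all 27 profiles: 7 have a profitable deviation, 20 do not.)

7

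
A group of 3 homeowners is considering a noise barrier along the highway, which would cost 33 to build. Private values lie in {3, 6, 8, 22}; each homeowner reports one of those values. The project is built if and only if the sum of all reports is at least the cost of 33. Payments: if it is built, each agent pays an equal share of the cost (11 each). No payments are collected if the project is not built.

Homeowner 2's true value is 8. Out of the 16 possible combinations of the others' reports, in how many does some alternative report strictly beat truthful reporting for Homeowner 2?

4

Others report (3, 22): truth gives -3; report 3 gives 0 > -3. Violating.
Others report (6, 22): truth gives -3; report 3 gives 0 > -3. Violating.
Others report (22, 3): truth gives -3; report 3 gives 0 > -3. Violating.
Others report (22, 6): truth gives -3; report 3 gives 0 > -3. Violating.
Others report (3, 3): truth gives 0; no alternative beats it.
Others report (3, 6): truth gives 0; no alternative beats it.
(Checking all 16 profiles: 4 have a profitable deviation, 12 do not.)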